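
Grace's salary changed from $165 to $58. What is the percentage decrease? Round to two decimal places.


Find the absolute change:
|58 - 165| = 107
Divide by original and multiply by 100:
107 / 165 x 100 = 64.8484...% ≈ 64.85%

64.85%


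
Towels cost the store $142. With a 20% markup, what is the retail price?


Calculate the markup amount:
20% of $142 = $28.40
Add to cost:
$142 + $28.40 = $170.40

$170.40


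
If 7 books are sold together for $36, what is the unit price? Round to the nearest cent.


Total cost: $36
Number of items: 7
Unit price: $36 / 7 = $5.1428... ≈ $5.14

$5.14


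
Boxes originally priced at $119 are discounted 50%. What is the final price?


Calculate the discount amount:
50% of $119 = $59.50
Subtract from original:
$119 - $59.50 = $59.50

$59.50


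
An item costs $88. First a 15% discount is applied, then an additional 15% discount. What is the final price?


First discount:
15% of $88 = $13.20
Price after first discount:
$88 - $13.20 = $74.80
Second discount:
15% of $74.80 = $11.22
Final price:
$74.80 - $11.22 = $63.58

$63.58


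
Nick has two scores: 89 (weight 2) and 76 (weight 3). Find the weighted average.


Weighted sum:
2 x 89 + 3 x 76 = 406
Total weight:
2 + 3 = 5
Weighted average:
406 / 5 = 81.2

81.2


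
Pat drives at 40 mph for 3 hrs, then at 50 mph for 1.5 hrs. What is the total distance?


Leg 1 distance:
40 x 3 = 120 miles
Leg 2 distance:
50 x 1.5 = 75 miles
Total distance:
120 + 75 = 195 miles

195 miles


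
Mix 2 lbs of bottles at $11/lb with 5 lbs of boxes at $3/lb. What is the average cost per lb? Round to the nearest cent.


Cost of bottles:
2 x $11 = $22
Cost of boxes:
5 x $3 = $15
Total cost: $22 + $15 = $37
Total weight: 7 lbs
Average: $37 / 7 = $5.2857... ≈ $5.29/lb

$5.29/lb


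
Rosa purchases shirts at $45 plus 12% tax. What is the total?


Calculate the tax:
12% of $45 = $5.40
Add tax to price:
$45 + $5.40 = $50.40

$50.40


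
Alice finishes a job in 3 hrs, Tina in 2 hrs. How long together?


Alice's rate: 1/3 of the job per hour
Tina's rate: 1/2 of the job per hour
Combined rate: 1/3 + 1/2 = 5/6 per hour
Time = 1 / (5/6) = 6/5 = 1.2 hours

1.2 hours


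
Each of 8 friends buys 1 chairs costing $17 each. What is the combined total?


Cost per person:
1 x $17 = $17
Group total:
8 x $17 = $136

$136


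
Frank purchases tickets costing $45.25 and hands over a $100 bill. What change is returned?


Start with the amount paid:
$100
Subtract the price:
$100 - $45.25 = $54.75

$54.75


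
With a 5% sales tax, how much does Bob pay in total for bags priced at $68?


Calculate the tax:
5% of $68 = $3.40
Add tax to price:
$68 + $3.40 = $71.40

$71.40


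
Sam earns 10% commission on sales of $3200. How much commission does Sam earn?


Convert rate to decimal:
10% = 0.1
Multiply by sales:
$3200 x 0.1 = $320

$320


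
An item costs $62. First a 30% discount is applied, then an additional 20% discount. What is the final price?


First discount:
30% of $62 = $18.60
Price after first discount:
$62 - $18.60 = $43.40
Second discount:
20% of $43.40 = $8.68
Final price:
$43.40 - $8.68 = $34.72

$34.72


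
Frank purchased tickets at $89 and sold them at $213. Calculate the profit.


Selling price = $213
Cost price = $89
Profit = selling price - cost price:
Profit = $213 - $89 = $124

$124


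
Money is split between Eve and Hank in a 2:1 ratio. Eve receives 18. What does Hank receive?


Find the multiplier:
18 / 2 = 9
Apply to Hank's share:
1 x 9 = 9

9


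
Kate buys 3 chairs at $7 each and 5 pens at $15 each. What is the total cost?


Cost of chairs:
3 x $7 = $21
Cost of pens:
5 x $15 = $75
Add both:
$21 + $75 = $96

$96


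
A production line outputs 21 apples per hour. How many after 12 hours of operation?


Production rate: 21 apples per hour
Time: 12 hours
Total: 21 x 12 = 252 apples

252 apples


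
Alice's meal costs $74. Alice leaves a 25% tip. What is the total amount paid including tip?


Calculate the tip:
25% of $74 = $18.50
Add tip to meal cost:
$74 + $18.50 = $92.50

$92.50


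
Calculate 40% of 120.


Convert percentage to decimal:
40% = 0.4
Multiply:
120 x 0.4 = 48

48


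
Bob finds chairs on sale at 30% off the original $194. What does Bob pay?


Calculate the discount amount:
30% of $194 = $58.20
Subtract from original:
$194 - $58.20 = $135.80

$135.80


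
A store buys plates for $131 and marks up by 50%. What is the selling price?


Calculate the markup amount:
50% of $131 = $65.50
Add to cost:
$131 + $65.50 = $196.50

$196.50


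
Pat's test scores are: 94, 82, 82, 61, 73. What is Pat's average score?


Add the scores:
94 + 82 + 82 + 61 + 73 = 392
Divide by the number of tests:
392 / 5 = 78.4

78.4


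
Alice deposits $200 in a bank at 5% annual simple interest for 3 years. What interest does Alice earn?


Use the formula I = P x R x T / 100
P x R x T = 200 x 5 x 3 = 3000
I = 3000 / 100 = $30

$30


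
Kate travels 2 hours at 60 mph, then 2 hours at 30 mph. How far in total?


Leg 1 distance:
60 x 2 = 120 miles
Leg 2 distance:
30 x 2 = 60 miles
Total distance:
120 + 60 = 180 miles

180 miles


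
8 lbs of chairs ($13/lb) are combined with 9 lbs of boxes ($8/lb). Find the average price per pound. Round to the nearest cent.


Cost of chairs:
8 x $13 = $104
Cost of boxes:
9 x $8 = $72
Total cost: $104 + $72 = $176
Total weight: 17 lbs
Average: $176 / 17 = $10.3529... ≈ $10.35/lb

$10.35/lb


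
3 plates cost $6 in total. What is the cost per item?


Total cost: $6
Number of items: 3
Unit price: $6 / 3 = $2

$2


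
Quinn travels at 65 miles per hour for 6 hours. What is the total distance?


Use the formula: distance = speed x time
Speed = 65 mph, Time = 6 hours
65 x 6 = 390 miles

390 miles


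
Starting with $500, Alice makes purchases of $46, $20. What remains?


Add up expenses:
$46 + $20 = $66
Subtract from budget:
$500 - $66 = $434

$434


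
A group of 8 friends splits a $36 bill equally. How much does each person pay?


Total bill: $36
Number of people: 8
Each pays: $36 / 8 = $4.50

$4.50


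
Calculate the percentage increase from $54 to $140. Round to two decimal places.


Find the absolute change:
|140 - 54| = 86
Divide by original and multiply by 100:
86 / 54 x 100 = 159.2592...% ≈ 159.26%

159.26%


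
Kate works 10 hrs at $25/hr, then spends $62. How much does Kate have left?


Calculate earnings:
10 x $25 = $250
Subtract spending:
$250 - $62 = $188

$188


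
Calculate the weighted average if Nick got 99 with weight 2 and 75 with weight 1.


Weighted sum:
2 x 99 + 1 x 75 = 273
Total weight:
2 + 1 = 3
Weighted average:
273 / 3 = 91

91


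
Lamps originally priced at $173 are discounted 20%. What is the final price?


Calculate the discount amount:
20% of $173 = $34.60
Subtract from original:
$173 - $34.60 = $138.40

$138.40


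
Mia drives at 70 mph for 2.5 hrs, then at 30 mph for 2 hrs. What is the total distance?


Leg 1 distance:
70 x 2.5 = 175 miles
Leg 2 distance:
30 x 2 = 60 miles
Total distance:
175 + 60 = 235 miles

235 miles


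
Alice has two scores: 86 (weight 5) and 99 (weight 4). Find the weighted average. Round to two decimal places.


Weighted sum:
5 x 86 + 4 x 99 = 826
Total weight:
5 + 4 = 9
Weighted average:
826 / 9 = 91.7777... ≈ 91.78

91.78


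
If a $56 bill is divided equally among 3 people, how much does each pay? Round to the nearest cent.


Total bill: $56
Number of people: 3
Each pays: $56 / 3 = $18.6666... ≈ $18.67

$18.67


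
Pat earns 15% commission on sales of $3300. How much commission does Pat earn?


Convert rate to decimal:
15% = 0.15
Multiply by sales:
$3300 x 0.15 = $495

$495


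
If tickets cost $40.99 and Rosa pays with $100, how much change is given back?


Start with the amount paid:
$100
Subtract the price:
$100 - $40.99 = $59.01

$59.01


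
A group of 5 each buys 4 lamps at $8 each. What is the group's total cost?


Cost per person:
4 x $8 = $32
Group total:
5 x $32 = $160

$160


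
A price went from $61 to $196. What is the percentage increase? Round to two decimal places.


Find the absolute change:
|196 - 61| = 135
Divide by original and multiply by 100:
135 / 61 x 100 = 221.3114...% ≈ 221.31%

221.31%


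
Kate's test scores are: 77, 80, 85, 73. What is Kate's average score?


Add the scores:
77 + 80 + 85 + 73 = 315
Divide by the number of tests:
315 / 4 = 78.75

78.75


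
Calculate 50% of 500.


Convert percentage to decimal:
50% = 0.5
Multiply:
500 x 0.5 = 250

250


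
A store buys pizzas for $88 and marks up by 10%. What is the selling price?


Calculate the markup amount:
10% of $88 = $8.80
Add to cost:
$88 + $8.80 = $96.80

$96.80


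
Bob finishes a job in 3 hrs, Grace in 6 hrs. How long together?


Bob's rate: 1/3 of the job per hour
Grace's rate: 1/6 of the job per hour
Combined rate: 1/3 + 1/6 = 1/2 per hour
Time = 1 / (1/2) = 2 hours

2 hours


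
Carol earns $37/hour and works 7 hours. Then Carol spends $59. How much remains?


Calculate earnings:
7 x $37 = $259
Subtract spending:
$259 - $59 = $200

$200


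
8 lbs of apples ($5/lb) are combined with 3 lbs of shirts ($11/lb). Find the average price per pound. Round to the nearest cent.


Cost of apples:
8 x $5 = $40
Cost of shirts:
3 x $11 = $33
Total cost: $40 + $33 = $73
Total weight: 11 lbs
Average: $73 / 11 = $6.6363... ≈ $6.64/lb

$6.64/lb


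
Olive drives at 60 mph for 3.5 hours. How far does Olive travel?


Use the formula: distance = speed x time
Speed = 60 mph, Time = 3.5 hours
60 x 3.5 = 210 miles

210 miles


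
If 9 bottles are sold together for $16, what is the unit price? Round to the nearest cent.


Total cost: $16
Number of items: 9
Unit price: $16 / 9 = $1.7777... ≈ $1.78

$1.78


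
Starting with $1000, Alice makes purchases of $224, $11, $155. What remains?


Add up expenses:
$224 + $11 + $155 = $390
Subtract from budget:
$1000 - $390 = $610

$610


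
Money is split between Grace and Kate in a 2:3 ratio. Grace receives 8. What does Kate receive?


Find the multiplier:
8 / 2 = 4
Apply to Kate's share:
3 x 4 = 12

12


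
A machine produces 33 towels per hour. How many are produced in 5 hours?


Production rate: 33 towels per hour
Time: 5 hours
Total: 33 x 5 = 165 towels

165 towels


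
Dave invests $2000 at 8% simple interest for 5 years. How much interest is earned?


Use the formula I = P x R x T / 100
P x R x T = 2000 x 8 x 5 = 80000
I = 80000 / 100 = $800

$800


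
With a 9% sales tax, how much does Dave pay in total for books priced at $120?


Calculate the tax:
9% of $120 = $10.80
Add tax to price:
$120 + $10.80 = $130.80

$130.80


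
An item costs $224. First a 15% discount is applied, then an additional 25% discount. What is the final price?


First discount:
15% of $224 = $33.60
Price after first discount:
$224 - $33.60 = $190.40
Second discount:
25% of $190.40 = $47.60
Final price:
$190.40 - $47.60 = $142.80

$142.80


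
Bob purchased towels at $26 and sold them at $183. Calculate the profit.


Selling price = $183
Cost price = $26
Profit = selling price - cost price:
Profit = $183 - $26 = $157

$157


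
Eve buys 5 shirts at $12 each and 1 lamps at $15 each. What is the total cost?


Cost of shirts:
5 x $12 = $60
Cost of lamps:
1 x $15 = $15
Add both:
$60 + $15 = $75

$75


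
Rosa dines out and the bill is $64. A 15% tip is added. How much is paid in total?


Calculate the tip:
15% of $64 = $9.60
Add tip to meal cost:
$64 + $9.60 = $73.60

$73.60


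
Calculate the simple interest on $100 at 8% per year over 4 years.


Use the formula I = P x R x T / 100
P x R x T = 100 x 8 x 4 = 3200
I = 3200 / 100 = $32

$32


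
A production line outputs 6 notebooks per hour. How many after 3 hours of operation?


Production rate: 6 notebooks per hour
Time: 3 hours
Total: 6 x 3 = 18 notebooks

18 notebooks


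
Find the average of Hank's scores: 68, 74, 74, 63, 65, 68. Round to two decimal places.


Add the scores:
68 + 74 + 74 + 63 + 65 + 68 = 412
Divide by the number of tests:
412 / 6 = 68.6666... ≈ 68.67

68.67


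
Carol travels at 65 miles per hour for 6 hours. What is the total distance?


Use the formula: distance = speed x time
Speed = 65 mph, Time = 6 hours
65 x 6 = 390 miles

390 miles


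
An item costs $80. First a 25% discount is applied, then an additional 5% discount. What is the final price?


First discount:
25% of $80 = $20
Price after first discount:
$80 - $20 = $60
Second discount:
5% of $60 = $3
Final price:
$60 - $3 = $57

$57


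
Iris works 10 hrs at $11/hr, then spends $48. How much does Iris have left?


Calculate earnings:
10 x $11 = $110
Subtract spending:
$110 - $48 = $62

$62


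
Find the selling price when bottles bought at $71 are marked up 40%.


Calculate the markup amount:
40% of $71 = $28.40
Add to cost:
$71 + $28.40 = $99.40

$99.40


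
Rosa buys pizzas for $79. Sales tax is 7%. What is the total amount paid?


Calculate the tax:
7% of $79 = $5.53
Add tax to price:
$79 + $5.53 = $84.53

$84.53


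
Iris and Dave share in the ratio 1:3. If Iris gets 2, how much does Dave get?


Find the multiplier:
2 / 1 = 2
Apply to Dave's share:
3 x 2 = 6

6


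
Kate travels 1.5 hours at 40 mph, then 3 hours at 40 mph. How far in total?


Leg 1 distance:
40 x 1.5 = 60 miles
Leg 2 distance:
40 x 3 = 120 miles
Total distance:
60 + 120 = 180 miles

180 miles


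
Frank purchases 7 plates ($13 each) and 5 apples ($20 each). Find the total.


Cost of plates:
7 x $13 = $91
Cost of apples:
5 x $20 = $100
Add both:
$91 + $100 = $191

$191


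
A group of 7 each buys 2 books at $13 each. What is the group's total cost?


Cost per person:
2 x $13 = $26
Group total:
7 x $26 = $182

$182


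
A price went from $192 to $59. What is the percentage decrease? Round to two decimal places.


Find the absolute change:
|59 - 192| = 133
Divide by original and multiply by 100:
133 / 192 x 100 = 69.2708...% ≈ 69.27%

69.27%


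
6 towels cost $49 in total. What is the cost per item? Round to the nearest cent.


Total cost: $49
Number of items: 6
Unit price: $49 / 6 = $8.1666... ≈ $8.17

$8.17


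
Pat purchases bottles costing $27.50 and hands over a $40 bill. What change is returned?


Start with the amount paid:
$40
Subtract the price:
$40 - $27.50 = $12.50

$12.50


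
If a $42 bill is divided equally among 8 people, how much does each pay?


Total bill: $42
Number of people: 8
Each pays: $42 / 8 = $5.25

$5.25


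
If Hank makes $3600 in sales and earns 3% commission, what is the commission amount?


Convert rate to decimal:
3% = 0.03
Multiply by sales:
$3600 x 0.03 = $108

$108


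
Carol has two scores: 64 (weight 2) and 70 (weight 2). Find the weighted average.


Weighted sum:
2 x 64 + 2 x 70 = 268
Total weight:
2 + 2 = 4
Weighted average:
268 / 4 = 67

67


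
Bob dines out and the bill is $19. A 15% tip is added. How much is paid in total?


Calculate the tip:
15% of $19 = $2.85
Add tip to meal cost:
$19 + $2.85 = $21.85

$21.85


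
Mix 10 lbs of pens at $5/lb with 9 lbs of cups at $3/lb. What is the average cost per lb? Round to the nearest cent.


Cost of pens:
10 x $5 = $50
Cost of cups:
9 x $3 = $27
Total cost: $50 + $27 = $77
Total weight: 19 lbs
Average: $77 / 19 = $4.0526... ≈ $4.05/lb

$4.05/lb


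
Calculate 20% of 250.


Convert percentage to decimal:
20% = 0.2
Multiply:
250 x 0.2 = 50

50


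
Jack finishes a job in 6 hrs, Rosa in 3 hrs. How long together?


Jack's rate: 1/6 of the job per hour
Rosa's rate: 1/3 of the job per hour
Combined rate: 1/6 + 1/3 = 1/2 per hour
Time = 1 / (1/2) = 2 hours

2 hours


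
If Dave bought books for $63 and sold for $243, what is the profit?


Selling price = $243
Cost price = $63
Profit = selling price - cost price:
Profit = $243 - $63 = $180

$180


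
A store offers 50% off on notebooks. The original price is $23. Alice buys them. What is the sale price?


Calculate the discount amount:
50% of $23 = $11.50
Subtract from original:
$23 - $11.50 = $11.50

$11.50


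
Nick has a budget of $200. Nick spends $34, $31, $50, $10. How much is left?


Add up expenses:
$34 + $31 + $50 + $10 = $125
Subtract from budget:
$200 - $125 = $75

$75


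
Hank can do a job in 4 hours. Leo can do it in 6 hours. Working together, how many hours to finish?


Hank's rate: 1/4 of the job per hour
Leo's rate: 1/6 of the job per hour
Combined rate: 1/4 + 1/6 = 5/12 per hour
Time = 1 / (5/12) = 12/5 = 2.4 hours

2.4 hours


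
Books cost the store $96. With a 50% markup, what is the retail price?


Calculate the markup amount:
50% of $96 = $48
Add to cost:
$96 + $48 = $144

$144


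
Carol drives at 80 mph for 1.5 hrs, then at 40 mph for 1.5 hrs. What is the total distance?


Leg 1 distance:
80 x 1.5 = 120 miles
Leg 2 distance:
40 x 1.5 = 60 miles
Total distance:
120 + 60 = 180 miles

180 miles


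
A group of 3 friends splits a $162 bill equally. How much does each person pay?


Total bill: $162
Number of people: 3
Each pays: $162 / 3 = $54

$54


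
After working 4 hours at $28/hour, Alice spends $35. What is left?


Calculate earnings:
4 x $28 = $112
Subtract spending:
$112 - $35 = $77

$77


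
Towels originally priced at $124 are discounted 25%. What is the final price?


Calculate the discount amount:
25% of $124 = $31
Subtract from original:
$124 - $31 = $93

$93


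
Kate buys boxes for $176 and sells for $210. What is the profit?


Selling price = $210
Cost price = $176
Profit = selling price - cost price:
Profit = $210 - $176 = $34

$34


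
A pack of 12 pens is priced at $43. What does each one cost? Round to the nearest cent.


Total cost: $43
Number of items: 12
Unit price: $43 / 12 = $3.5833... ≈ $3.58

$3.58


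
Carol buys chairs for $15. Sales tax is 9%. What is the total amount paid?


Calculate the tax:
9% of $15 = $1.35
Add tax to price:
$15 + $1.35 = $16.35

$16.35


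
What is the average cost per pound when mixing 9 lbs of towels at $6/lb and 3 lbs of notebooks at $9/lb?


Cost of towels:
9 x $6 = $54
Cost of notebooks:
3 x $9 = $27
Total cost: $54 + $27 = $81
Total weight: 12 lbs
Average: $81 / 12 = $6.75/lb

$6.75/lb


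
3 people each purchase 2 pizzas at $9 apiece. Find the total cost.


Cost per person:
2 x $9 = $18
Group total:
3 x $18 = $54

$54


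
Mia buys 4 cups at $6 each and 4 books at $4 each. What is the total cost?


Cost of cups:
4 x $6 = $24
Cost of books:
4 x $4 = $16
Add both:
$24 + $16 = $40

$40


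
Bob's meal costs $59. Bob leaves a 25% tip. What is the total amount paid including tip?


Calculate the tip:
25% of $59 = $14.75
Add tip to meal cost:
$59 + $14.75 = $73.75

$73.75


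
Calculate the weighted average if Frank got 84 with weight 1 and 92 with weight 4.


Weighted sum:
1 x 84 + 4 x 92 = 452
Total weight:
1 + 4 = 5
Weighted average:
452 / 5 = 90.4

90.4


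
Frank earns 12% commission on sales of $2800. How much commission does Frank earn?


Convert rate to decimal:
12% = 0.12
Multiply by sales:
$2800 x 0.12 = $336

$336


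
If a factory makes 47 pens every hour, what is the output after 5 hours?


Production rate: 47 pens per hour
Time: 5 hours
Total: 47 x 5 = 235 pens

235 pens


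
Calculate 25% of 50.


Convert percentage to decimal:
25% = 0.25
Multiply:
50 x 0.25 = 12.5

12.5


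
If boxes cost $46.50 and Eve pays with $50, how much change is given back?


Start with the amount paid:
$50
Subtract the price:
$50 - $46.50 = $3.50

$3.50


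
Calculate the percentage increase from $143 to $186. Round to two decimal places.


Find the absolute change:
|186 - 143| = 43
Divide by original and multiply by 100:
43 / 143 x 100 = 30.0699...% ≈ 30.07%

30.07%


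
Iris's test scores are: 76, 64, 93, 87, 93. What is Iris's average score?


Add the scores:
76 + 64 + 93 + 87 + 93 = 413
Divide by the number of tests:
413 / 5 = 82.6

82.6


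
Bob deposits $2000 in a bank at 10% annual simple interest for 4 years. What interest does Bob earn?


Use the formula I = P x R x T / 100
P x R x T = 2000 x 10 x 4 = 80000
I = 80000 / 100 = $800

$800


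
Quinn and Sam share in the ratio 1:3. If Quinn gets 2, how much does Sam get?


Find the multiplier:
2 / 1 = 2
Apply to Sam's share:
3 x 2 = 6

6


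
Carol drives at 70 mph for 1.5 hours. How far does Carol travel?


Use the formula: distance = speed x time
Speed = 70 mph, Time = 1.5 hours
70 x 1.5 = 105 miles

105 miles


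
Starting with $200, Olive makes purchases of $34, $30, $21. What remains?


Add up expenses:
$34 + $30 + $21 = $85
Subtract from budget:
$200 - $85 = $115

$115


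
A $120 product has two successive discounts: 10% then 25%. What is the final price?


First discount:
10% of $120 = $12
Price after first discount:
$120 - $12 = $108
Second discount:
25% of $108 = $27
Final price:
$108 - $27 = $81

$81


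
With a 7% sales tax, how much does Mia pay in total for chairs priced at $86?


Calculate the tax:
7% of $86 = $6.02
Add tax to price:
$86 + $6.02 = $92.02

$92.02


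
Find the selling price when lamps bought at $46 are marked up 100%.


Calculate the markup amount:
100% of $46 = $46
Add to cost:
$46 + $46 = $92

$92


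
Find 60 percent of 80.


Convert percentage to decimal:
60% = 0.6
Multiply:
80 x 0.6 = 48

48


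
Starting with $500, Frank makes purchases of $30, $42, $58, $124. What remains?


Add up expenses:
$30 + $42 + $58 + $124 = $254
Subtract from budget:
$500 - $254 = $246

$246


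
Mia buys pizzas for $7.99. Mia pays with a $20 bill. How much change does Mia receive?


Start with the amount paid:
$20
Subtract the price:
$20 - $7.99 = $12.01

$12.01


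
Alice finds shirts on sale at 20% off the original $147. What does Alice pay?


Calculate the discount amount:
20% of $147 = $29.40
Subtract from original:
$147 - $29.40 = $117.60

$117.60


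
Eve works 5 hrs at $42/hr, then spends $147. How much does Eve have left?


Calculate earnings:
5 x $42 = $210
Subtract spending:
$210 - $147 = $63

$63


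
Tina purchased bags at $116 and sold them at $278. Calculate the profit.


Selling price = $278
Cost price = $116
Profit = selling price - cost price:
Profit = $278 - $116 = $162

$162


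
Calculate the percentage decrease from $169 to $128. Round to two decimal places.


Find the absolute change:
|128 - 169| = 41
Divide by original and multiply by 100:
41 / 169 x 100 = 24.2603...% ≈ 24.26%

24.26%


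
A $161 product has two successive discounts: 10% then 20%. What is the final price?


First discount:
10% of $161 = $16.10
Price after first discount:
$161 - $16.10 = $144.90
Second discount:
20% of $144.90 = $28.98
Final price:
$144.90 - $28.98 = $115.92

$115.92


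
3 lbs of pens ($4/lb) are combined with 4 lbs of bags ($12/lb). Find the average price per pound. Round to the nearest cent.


Cost of pens:
3 x $4 = $12
Cost of bags:
4 x $12 = $48
Total cost: $12 + $48 = $60
Total weight: 7 lbs
Average: $60 / 7 = $8.5714... ≈ $8.57/lb

$8.57/lb


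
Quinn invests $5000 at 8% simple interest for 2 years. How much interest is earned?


Use the formula I = P x R x T / 100
P x R x T = 5000 x 8 x 2 = 80000
I = 80000 / 100 = $800

$800


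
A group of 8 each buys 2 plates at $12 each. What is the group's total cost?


Cost per person:
2 x $12 = $24
Group total:
8 x $24 = $192

$192


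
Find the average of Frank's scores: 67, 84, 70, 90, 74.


Add the scores:
67 + 84 + 70 + 90 + 74 = 385
Divide by the number of tests:
385 / 5 = 77

77


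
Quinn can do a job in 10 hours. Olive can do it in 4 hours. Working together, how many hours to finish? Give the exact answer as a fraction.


Quinn's rate: 1/10 of the job per hour
Olive's rate: 1/4 of the job per hour
Combined rate: 1/10 + 1/4 = 7/20 per hour
Time = 1 / (7/20) = 20/7 hours (≈ 2.86 hours)

20/7 hours


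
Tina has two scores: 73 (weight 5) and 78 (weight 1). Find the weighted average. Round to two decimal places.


Weighted sum:
5 x 73 + 1 x 78 = 443
Total weight:
5 + 1 = 6
Weighted average:
443 / 6 = 73.8333... ≈ 73.83

73.83


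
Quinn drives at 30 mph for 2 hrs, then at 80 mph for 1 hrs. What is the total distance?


Leg 1 distance:
30 x 2 = 60 miles
Leg 2 distance:
80 x 1 = 80 miles
Total distance:
60 + 80 = 140 miles

140 miles


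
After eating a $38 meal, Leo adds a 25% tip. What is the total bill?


Calculate the tip:
25% of $38 = $9.50
Add tip to meal cost:
$38 + $9.50 = $47.50

$47.50


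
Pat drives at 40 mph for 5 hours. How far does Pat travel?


Use the formula: distance = speed x time
Speed = 40 mph, Time = 5 hours
40 x 5 = 200 miles

200 miles


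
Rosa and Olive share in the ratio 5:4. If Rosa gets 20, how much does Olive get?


Find the multiplier:
20 / 5 = 4
Apply to Olive's share:
4 x 4 = 16

16


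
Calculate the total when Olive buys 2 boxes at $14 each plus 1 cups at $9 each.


Cost of boxes:
2 x $14 = $28
Cost of cups:
1 x $9 = $9
Add both:
$28 + $9 = $37

$37


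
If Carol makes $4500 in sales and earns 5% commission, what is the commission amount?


Convert rate to decimal:
5% = 0.05
Multiply by sales:
$4500 x 0.05 = $225

$225


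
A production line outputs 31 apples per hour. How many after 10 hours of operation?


Production rate: 31 apples per hour
Time: 10 hours
Total: 31 x 10 = 310 apples

310 apples


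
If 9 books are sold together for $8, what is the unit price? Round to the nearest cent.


Total cost: $8
Number of items: 9
Unit price: $8 / 9 = $0.8888... ≈ $0.89

$0.89


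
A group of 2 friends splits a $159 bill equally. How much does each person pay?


Total bill: $159
Number of people: 2
Each pays: $159 / 2 = $79.50

$79.50


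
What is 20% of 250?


Convert percentage to decimal:
20% = 0.2
Multiply:
250 x 0.2 = 50

50


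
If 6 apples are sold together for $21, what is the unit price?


Total cost: $21
Number of items: 6
Unit price: $21 / 6 = $3.50

$3.50


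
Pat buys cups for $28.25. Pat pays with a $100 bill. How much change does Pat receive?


Start with the amount paid:
$100
Subtract the price:
$100 - $28.25 = $71.75

$71.75


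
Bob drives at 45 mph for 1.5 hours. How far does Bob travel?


Use the formula: distance = speed x time
Speed = 45 mph, Time = 1.5 hours
45 x 1.5 = 67.5 miles

67.5 miles


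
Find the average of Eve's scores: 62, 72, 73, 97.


Add the scores:
62 + 72 + 73 + 97 = 304
Divide by the number of tests:
304 / 4 = 76

76


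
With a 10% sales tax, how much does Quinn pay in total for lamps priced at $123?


Calculate the tax:
10% of $123 = $12.30
Add tax to price:
$123 + $12.30 = $135.30

$135.30


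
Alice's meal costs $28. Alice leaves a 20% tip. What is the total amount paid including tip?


Calculate the tip:
20% of $28 = $5.60
Add tip to meal cost:
$28 + $5.60 = $33.60

$33.60


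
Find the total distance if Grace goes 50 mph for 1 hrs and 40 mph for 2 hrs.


Leg 1 distance:
50 x 1 = 50 miles
Leg 2 distance:
40 x 2 = 80 miles
Total distance:
50 + 80 = 130 miles

130 miles


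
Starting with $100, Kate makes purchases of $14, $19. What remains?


Add up expenses:
$14 + $19 = $33
Subtract from budget:
$100 - $33 = $67

$67


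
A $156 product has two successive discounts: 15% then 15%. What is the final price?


First discount:
15% of $156 = $23.40
Price after first discount:
$156 - $23.40 = $132.60
Second discount:
15% of $132.60 = $19.89
Final price:
$132.60 - $19.89 = $112.71

$112.71


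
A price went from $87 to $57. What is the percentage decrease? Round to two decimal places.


Find the absolute change:
|57 - 87| = 30
Divide by original and multiply by 100:
30 / 87 x 100 = 34.4827...% ≈ 34.48%

34.48%


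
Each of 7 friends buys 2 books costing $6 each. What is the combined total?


Cost per person:
2 x $6 = $12
Group total:
7 x $12 = $84

$84


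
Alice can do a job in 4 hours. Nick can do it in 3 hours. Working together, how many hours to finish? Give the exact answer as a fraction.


Alice's rate: 1/4 of the job per hour
Nick's rate: 1/3 of the job per hour
Combined rate: 1/4 + 1/3 = 7/12 per hour
Time = 1 / (7/12) = 12/7 hours (≈ 1.71 hours)

12/7 hours


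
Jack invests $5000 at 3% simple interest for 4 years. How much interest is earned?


Use the formula I = P x R x T / 100
P x R x T = 5000 x 3 x 4 = 60000
I = 60000 / 100 = $600

$600


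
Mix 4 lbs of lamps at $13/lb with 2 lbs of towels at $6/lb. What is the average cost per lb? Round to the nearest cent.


Cost of lamps:
4 x $13 = $52
Cost of towels:
2 x $6 = $12
Total cost: $52 + $12 = $64
Total weight: 6 lbs
Average: $64 / 6 = $10.6666... ≈ $10.67/lb

$10.67/lb


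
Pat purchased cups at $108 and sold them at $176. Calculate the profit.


Selling price = $176
Cost price = $108
Profit = selling price - cost price:
Profit = $176 - $108 = $68

$68


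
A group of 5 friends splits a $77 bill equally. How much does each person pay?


Total bill: $77
Number of people: 5
Each pays: $77 / 5 = $15.40

$15.40


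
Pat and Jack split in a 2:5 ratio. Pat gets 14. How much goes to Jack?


Find the multiplier:
14 / 2 = 7
Apply to Jack's share:
5 x 7 = 35

35


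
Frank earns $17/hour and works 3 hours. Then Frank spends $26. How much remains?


Calculate earnings:
3 x $17 = $51
Subtract spending:
$51 - $26 = $25

$25


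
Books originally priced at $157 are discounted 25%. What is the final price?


Calculate the discount amount:
25% of $157 = $39.25
Subtract from original:
$157 - $39.25 = $117.75

$117.75


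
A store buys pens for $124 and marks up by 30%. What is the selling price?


Calculate the markup amount:
30% of $124 = $37.20
Add to cost:
$124 + $37.20 = $161.20

$161.20


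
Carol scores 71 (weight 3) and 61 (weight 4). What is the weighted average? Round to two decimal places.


Weighted sum:
3 x 71 + 4 x 61 = 457
Total weight:
3 + 4 = 7
Weighted average:
457 / 7 = 65.2857... ≈ 65.29

65.29


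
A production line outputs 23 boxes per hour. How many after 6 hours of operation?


Production rate: 23 boxes per hour
Time: 6 hours
Total: 23 x 6 = 138 boxes

138 boxes


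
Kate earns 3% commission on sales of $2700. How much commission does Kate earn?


Convert rate to decimal:
3% = 0.03
Multiply by sales:
$2700 x 0.03 = $81

$81


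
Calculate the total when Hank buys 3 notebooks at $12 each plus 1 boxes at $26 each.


Cost of notebooks:
3 x $12 = $36
Cost of boxes:
1 x $26 = $26
Add both:
$36 + $26 = $62

$62


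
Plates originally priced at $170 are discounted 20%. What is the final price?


Calculate the discount amount:
20% of $170 = $34
Subtract from original:
$170 - $34 = $136

$136


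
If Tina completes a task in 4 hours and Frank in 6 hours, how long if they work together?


Tina's rate: 1/4 of the job per hour
Frank's rate: 1/6 of the job per hour
Combined rate: 1/4 + 1/6 = 5/12 per hour
Time = 1 / (5/12) = 12/5 = 2.4 hours

2.4 hours


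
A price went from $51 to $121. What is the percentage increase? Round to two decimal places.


Find the absolute change:
|121 - 51| = 70
Divide by original and multiply by 100:
70 / 51 x 100 = 137.2549...% ≈ 137.25%

137.25%


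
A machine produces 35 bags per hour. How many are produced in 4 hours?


Production rate: 35 bags per hour
Time: 4 hours
Total: 35 x 4 = 140 bags

140 bags


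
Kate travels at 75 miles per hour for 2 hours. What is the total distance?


Use the formula: distance = speed x time
Speed = 75 mph, Time = 2 hours
75 x 2 = 150 miles

150 miles


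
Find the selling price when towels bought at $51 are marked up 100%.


Calculate the markup amount:
100% of $51 = $51
Add to cost:
$51 + $51 = $102

$102


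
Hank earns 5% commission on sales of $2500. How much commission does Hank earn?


Convert rate to decimal:
5% = 0.05
Multiply by sales:
$2500 x 0.05 = $125

$125


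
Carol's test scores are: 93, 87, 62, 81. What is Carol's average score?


Add the scores:
93 + 87 + 62 + 81 = 323
Divide by the number of tests:
323 / 4 = 80.75

80.75


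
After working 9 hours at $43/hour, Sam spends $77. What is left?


Calculate earnings:
9 x $43 = $387
Subtract spending:
$387 - $77 = $310

$310


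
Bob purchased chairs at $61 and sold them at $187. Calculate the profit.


Selling price = $187
Cost price = $61
Profit = selling price - cost price:
Profit = $187 - $61 = $126

$126


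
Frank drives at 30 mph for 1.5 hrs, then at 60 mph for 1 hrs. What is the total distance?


Leg 1 distance:
30 x 1.5 = 45 miles
Leg 2 distance:
60 x 1 = 60 miles
Total distance:
45 + 60 = 105 miles

105 miles


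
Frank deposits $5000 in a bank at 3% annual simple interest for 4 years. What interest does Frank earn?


Use the formula I = P x R x T / 100
P x R x T = 5000 x 3 x 4 = 60000
I = 60000 / 100 = $600

$600


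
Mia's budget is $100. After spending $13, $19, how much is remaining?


Add up expenses:
$13 + $19 = $32
Subtract from budget:
$100 - $32 = $68

$68


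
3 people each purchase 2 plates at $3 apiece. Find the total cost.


Cost per person:
2 x $3 = $6
Group total:
3 x $6 = $18

$18


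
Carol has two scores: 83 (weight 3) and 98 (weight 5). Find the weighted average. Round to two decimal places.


Weighted sum:
3 x 83 + 5 x 98 = 739
Total weight:
3 + 5 = 8
Weighted average:
739 / 8 = 92.375 ≈ 92.38

92.38


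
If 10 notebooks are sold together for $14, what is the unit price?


Total cost: $14
Number of items: 10
Unit price: $14 / 10 = $1.40

$1.40


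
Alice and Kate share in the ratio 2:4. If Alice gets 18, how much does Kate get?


Find the multiplier:
18 / 2 = 9
Apply to Kate's share:
4 x 9 = 36

36


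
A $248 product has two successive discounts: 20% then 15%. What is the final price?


First discount:
20% of $248 = $49.60
Price after first discount:
$248 - $49.60 = $198.40
Second discount:
15% of $198.40 = $29.76
Final price:
$198.40 - $29.76 = $168.64

$168.64


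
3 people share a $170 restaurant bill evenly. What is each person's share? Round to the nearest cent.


Total bill: $170
Number of people: 3
Each pays: $170 / 3 = $56.6666... ≈ $56.67

$56.67


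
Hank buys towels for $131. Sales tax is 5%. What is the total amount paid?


Calculate the tax:
5% of $131 = $6.55
Add tax to price:
$131 + $6.55 = $137.55

$137.55


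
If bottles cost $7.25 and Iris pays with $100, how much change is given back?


Start with the amount paid:
$100
Subtract the price:
$100 - $7.25 = $92.75

$92.75


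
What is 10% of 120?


Convert percentage to decimal:
10% = 0.1
Multiply:
120 x 0.1 = 12

12


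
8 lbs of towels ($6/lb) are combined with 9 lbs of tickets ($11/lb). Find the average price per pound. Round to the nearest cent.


Cost of towels:
8 x $6 = $48
Cost of tickets:
9 x $11 = $99
Total cost: $48 + $99 = $147
Total weight: 17 lbs
Average: $147 / 17 = $8.6470... ≈ $8.65/lb

$8.65/lb


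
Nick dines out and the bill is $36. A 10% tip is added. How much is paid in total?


Calculate the tip:
10% of $36 = $3.60
Add tip to meal cost:
$36 + $3.60 = $39.60

$39.60


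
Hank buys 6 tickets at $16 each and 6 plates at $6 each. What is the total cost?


Cost of tickets:
6 x $16 = $96
Cost of plates:
6 x $6 = $36
Add both:
$96 + $36 = $132

$132


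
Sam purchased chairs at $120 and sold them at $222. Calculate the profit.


Selling price = $222
Cost price = $120
Profit = selling price - cost price:
Profit = $222 - $120 = $102

$102


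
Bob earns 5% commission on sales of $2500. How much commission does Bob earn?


Convert rate to decimal:
5% = 0.05
Multiply by sales:
$2500 x 0.05 = $125

$125


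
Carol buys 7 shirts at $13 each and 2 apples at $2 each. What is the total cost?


Cost of shirts:
7 x $13 = $91
Cost of apples:
2 x $2 = $4
Add both:
$91 + $4 = $95

$95


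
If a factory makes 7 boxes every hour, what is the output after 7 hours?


Production rate: 7 boxes per hour
Time: 7 hours
Total: 7 x 7 = 49 boxes

49 boxes


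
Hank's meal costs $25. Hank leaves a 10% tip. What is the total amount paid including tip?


Calculate the tip:
10% of $25 = $2.50
Add tip to meal cost:
$25 + $2.50 = $27.50

$27.50


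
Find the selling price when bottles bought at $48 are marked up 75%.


Calculate the markup amount:
75% of $48 = $36
Add to cost:
$48 + $36 = $84

$84


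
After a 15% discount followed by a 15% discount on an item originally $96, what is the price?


First discount:
15% of $96 = $14.40
Price after first discount:
$96 - $14.40 = $81.60
Second discount:
15% of $81.60 = $12.24
Final price:
$81.60 - $12.24 = $69.36

$69.36


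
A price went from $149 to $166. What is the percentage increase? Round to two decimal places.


Find the absolute change:
|166 - 149| = 17
Divide by original and multiply by 100:
17 / 149 x 100 = 11.4093...% ≈ 11.41%

11.41%


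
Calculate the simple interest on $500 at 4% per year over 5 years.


Use the formula I = P x R x T / 100
P x R x T = 500 x 4 x 5 = 10000
I = 10000 / 100 = $100

$100


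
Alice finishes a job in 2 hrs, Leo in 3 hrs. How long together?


Alice's rate: 1/2 of the job per hour
Leo's rate: 1/3 of the job per hour
Combined rate: 1/2 + 1/3 = 5/6 per hour
Time = 1 / (5/6) = 6/5 = 1.2 hours

1.2 hours


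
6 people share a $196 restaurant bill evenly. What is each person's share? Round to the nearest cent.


Total bill: $196
Number of people: 6
Each pays: $196 / 6 = $32.6666... ≈ $32.67

$32.67


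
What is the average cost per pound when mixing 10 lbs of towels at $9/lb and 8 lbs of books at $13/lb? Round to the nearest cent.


Cost of towels:
10 x $9 = $90
Cost of books:
8 x $13 = $104
Total cost: $90 + $104 = $194
Total weight: 18 lbs
Average: $194 / 18 = $10.7777... ≈ $10.78/lb

$10.78/lb


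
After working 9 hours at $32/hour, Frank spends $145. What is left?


Calculate earnings:
9 x $32 = $288
Subtract spending:
$288 - $145 = $143

$143


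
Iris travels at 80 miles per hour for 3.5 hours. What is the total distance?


Use the formula: distance = speed x time
Speed = 80 mph, Time = 3.5 hours
80 x 3.5 = 280 miles

280 miles


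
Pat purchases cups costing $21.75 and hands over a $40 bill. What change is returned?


Start with the amount paid:
$40
Subtract the price:
$40 - $21.75 = $18.25

$18.25


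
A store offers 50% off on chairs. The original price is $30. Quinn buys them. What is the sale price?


Calculate the discount amount:
50% of $30 = $15
Subtract from original:
$30 - $15 = $15

$15


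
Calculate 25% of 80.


Convert percentage to decimal:
25% = 0.25
Multiply:
80 x 0.25 = 20

20


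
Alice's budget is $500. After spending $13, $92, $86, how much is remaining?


Add up expenses:
$13 + $92 + $86 = $191
Subtract from budget:
$500 - $191 = $309

$309


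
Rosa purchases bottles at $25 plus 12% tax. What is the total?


Calculate the tax:
12% of $25 = $3
Add tax to price:
$25 + $3 = $28

$28


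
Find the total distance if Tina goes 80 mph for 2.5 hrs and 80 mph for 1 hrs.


Leg 1 distance:
80 x 2.5 = 200 miles
Leg 2 distance:
80 x 1 = 80 miles
Total distance:
200 + 80 = 280 miles

280 miles
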